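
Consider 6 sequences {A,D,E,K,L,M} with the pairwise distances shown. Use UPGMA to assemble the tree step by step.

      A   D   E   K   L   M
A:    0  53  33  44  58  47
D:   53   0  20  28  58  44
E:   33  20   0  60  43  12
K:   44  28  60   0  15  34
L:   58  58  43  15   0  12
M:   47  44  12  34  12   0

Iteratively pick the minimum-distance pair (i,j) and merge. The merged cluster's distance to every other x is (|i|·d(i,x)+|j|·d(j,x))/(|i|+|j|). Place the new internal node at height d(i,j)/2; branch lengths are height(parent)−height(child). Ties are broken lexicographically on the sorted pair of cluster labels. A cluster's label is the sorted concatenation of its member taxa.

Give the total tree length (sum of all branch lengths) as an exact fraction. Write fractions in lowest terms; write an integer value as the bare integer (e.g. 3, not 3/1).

1153/12

step 1: merge (E,M) at d=12; branch lengths E→6, M→6; new cluster EM
  updated: d(A,EM)=40, d(D,EM)=32, d(EM,K)=47, d(EM,L)=55/2
step 2: merge (K,L) at d=15; branch lengths K→15/2, L→15/2; new cluster KL
  updated: d(A,KL)=51, d(D,KL)=43, d(EM,KL)=149/4
step 3: merge (D,EM) at d=32; branch lengths D→16, EM→10; new cluster DEM
  updated: d(A,DEM)=133/3, d(DEM,KL)=235/6
step 4: merge (DEM,KL) at d=235/6; branch lengths DEM→43/12, KL→145/12; new cluster DEKLM
  updated: d(A,DEKLM)=47
step 5: merge (A,DEKLM) at d=47; branch lengths A→47/2, DEKLM→47/12; new cluster ADEKLM
final tree: (A:47/2,((D:16,(E:6,M:6):10):43/12,(K:15/2,L:15/2):145/12):47/12)
total length: 1153/12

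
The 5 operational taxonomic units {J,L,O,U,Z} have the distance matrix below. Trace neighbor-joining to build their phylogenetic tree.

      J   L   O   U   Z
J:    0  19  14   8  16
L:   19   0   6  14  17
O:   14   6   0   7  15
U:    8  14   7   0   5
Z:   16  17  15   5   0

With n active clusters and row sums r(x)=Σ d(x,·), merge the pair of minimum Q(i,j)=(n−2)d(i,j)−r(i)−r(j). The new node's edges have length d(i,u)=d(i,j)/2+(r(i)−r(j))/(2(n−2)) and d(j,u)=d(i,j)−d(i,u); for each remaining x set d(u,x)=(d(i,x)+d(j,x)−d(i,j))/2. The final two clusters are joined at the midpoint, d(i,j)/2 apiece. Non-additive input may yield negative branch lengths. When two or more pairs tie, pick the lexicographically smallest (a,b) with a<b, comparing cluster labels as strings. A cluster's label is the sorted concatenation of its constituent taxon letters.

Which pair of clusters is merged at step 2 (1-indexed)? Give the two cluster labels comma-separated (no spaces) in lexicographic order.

1. join L+O (d=6, Q=-80) ⇒ LO; edges |L|=16/3, |O|=2/3
  updated: d(J,LO)=27/2, d(LO,U)=15/2, d(LO,Z)=13
2. join J+LO (d=27/2, Q=-89/2) ⇒ JLO; edges |J|=61/8, |LO|=47/8
  updated: d(JLO,U)=1, d(JLO,Z)=31/4
3. join JLO+U (d=1, Q=-55/4) ⇒ JLOU; edges |JLO|=15/8, |U|=-7/8
  updated: d(JLOU,Z)=47/8
4. join JLOU+Z (d=47/8) ⇒ JLOUZ; edges |JLOU|=47/16, |Z|=47/16
final tree: (((J:61/8,(L:16/3,O:2/3):47/8):15/8,U:-7/8):47/16,Z:47/16)
total length: 211/8

J,LO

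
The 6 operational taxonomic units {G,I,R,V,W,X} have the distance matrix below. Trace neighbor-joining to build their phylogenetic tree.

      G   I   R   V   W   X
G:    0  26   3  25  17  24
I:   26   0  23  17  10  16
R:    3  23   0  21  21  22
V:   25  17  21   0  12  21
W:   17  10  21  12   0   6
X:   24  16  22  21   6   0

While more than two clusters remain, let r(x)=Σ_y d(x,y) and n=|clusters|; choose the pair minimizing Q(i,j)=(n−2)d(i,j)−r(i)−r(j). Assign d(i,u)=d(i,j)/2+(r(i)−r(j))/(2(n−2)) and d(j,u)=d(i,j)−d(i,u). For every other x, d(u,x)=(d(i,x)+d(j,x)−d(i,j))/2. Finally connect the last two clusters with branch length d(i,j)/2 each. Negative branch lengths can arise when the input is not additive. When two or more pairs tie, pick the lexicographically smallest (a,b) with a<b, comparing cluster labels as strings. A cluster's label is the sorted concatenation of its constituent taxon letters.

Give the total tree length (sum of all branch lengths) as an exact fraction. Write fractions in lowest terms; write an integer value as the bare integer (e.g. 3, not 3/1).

169/4

iteration 1: select G,R (d=3, Q=-173); attach at lengths (17/8, 7/8); label the merged cluster GR
  updated: d(GR,I)=23, d(GR,V)=43/2, d(GR,W)=35/2, d(GR,X)=43/2
iteration 2: select W,X (d=6, Q=-92); attach at lengths (-1/6, 37/6); label the merged cluster WX
  updated: d(GR,WX)=33/2, d(I,WX)=10, d(V,WX)=27/2
iteration 3: select GR,V (d=43/2, Q=-70); attach at lengths (13, 17/2); label the merged cluster GRV
  updated: d(GRV,I)=37/4, d(GRV,WX)=17/4
iteration 4: select GRV,I (d=37/4, Q=-47/2); attach at lengths (7/4, 15/2); label the merged cluster GIRV
  updated: d(GIRV,WX)=5/2
iteration 5: select GIRV,WX (d=5/2); attach at lengths (5/4, 5/4); label the merged cluster GIRVWX
final tree: ((((G:17/8,R:7/8):13,V:17/2):7/4,I:15/2):5/4,(W:-1/6,X:37/6):5/4)
total length: 169/4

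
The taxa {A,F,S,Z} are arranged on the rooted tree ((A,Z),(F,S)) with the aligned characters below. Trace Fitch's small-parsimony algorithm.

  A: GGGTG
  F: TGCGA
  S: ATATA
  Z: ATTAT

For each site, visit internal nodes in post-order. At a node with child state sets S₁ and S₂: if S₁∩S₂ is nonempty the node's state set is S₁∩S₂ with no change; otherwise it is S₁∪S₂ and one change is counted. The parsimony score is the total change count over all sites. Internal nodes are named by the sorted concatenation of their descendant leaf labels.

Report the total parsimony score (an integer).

11

site 0, node AZ: A={G} ∪ Z={A} → {A,G} (+1)
site 0, node FS: F={T} ∪ S={A} → {A,T} (+1)
site 0, node AFSZ: AZ={A,G} ∩ FS={A,T} → {A} (+0)
site 1, node AZ: A={G} ∪ Z={T} → {G,T} (+1)
site 1, node FS: F={G} ∪ S={T} → {G,T} (+1)
site 1, node AFSZ: AZ={G,T} ∩ FS={G,T} → {G,T} (+0)
site 2, node AZ: A={G} ∪ Z={T} → {G,T} (+1)
site 2, node FS: F={C} ∪ S={A} → {A,C} (+1)
site 2, node AFSZ: AZ={G,T} ∪ FS={A,C} → {A,C,G,T} (+1)
site 3, node AZ: A={T} ∪ Z={A} → {A,T} (+1)
site 3, node FS: F={G} ∪ S={T} → {G,T} (+1)
site 3, node AFSZ: AZ={A,T} ∩ FS={G,T} → {T} (+0)
site 4, node AZ: A={G} ∪ Z={T} → {G,T} (+1)
site 4, node FS: F={A} ∩ S={A} → {A} (+0)
site 4, node AFSZ: AZ={G,T} ∪ FS={A} → {A,G,T} (+1)
per-site changes: [2, 2, 3, 2, 2]; total = 11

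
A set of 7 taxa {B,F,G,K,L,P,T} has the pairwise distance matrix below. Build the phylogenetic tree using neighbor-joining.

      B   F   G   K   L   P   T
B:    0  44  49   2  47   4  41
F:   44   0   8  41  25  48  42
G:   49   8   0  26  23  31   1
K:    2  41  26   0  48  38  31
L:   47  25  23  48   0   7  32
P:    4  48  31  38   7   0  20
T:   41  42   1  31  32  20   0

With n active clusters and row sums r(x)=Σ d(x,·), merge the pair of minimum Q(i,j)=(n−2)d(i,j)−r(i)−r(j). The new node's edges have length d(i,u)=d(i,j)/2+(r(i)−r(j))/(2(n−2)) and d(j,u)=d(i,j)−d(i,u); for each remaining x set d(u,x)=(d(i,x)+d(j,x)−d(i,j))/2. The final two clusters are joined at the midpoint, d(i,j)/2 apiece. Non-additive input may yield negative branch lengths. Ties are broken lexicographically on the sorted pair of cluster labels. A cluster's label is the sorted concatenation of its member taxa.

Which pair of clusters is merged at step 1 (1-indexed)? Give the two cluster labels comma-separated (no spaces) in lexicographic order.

step 1: merge (B,K) at d=2, Q=-363; branch lengths B→11/10, K→9/10; new cluster BK
  updated: d(BK,F)=83/2, d(BK,G)=73/2, d(BK,L)=93/2, d(BK,P)=20, d(BK,T)=35
step 2: merge (F,G) at d=8, Q=-232; branch lengths F→97/8, G→-33/8; new cluster FG
  updated: d(BK,FG)=35, d(FG,L)=20, d(FG,P)=71/2, d(FG,T)=35/2
step 3: merge (L,P) at d=7, Q=-167; branch lengths L→22/3, P→-1/3; new cluster LP
  updated: d(BK,LP)=119/4, d(FG,LP)=97/4, d(LP,T)=45/2
step 4: merge (BK,LP) at d=119/4, Q=-467/4; branch lengths BK→331/16, LP→145/16; new cluster BKLP
  updated: d(BKLP,FG)=59/4, d(BKLP,T)=111/8
step 5: merge (BKLP,FG) at d=59/4, Q=-369/8; branch lengths BKLP→89/16, FG→147/16; new cluster BFGKLP
  updated: d(BFGKLP,T)=133/16
step 6: merge (BFGKLP,T) at d=133/16; branch lengths BFGKLP→133/32, T→133/32; new cluster BFGKLPT
final tree: ((((B:11/10,K:9/10):331/16,(L:22/3,P:-1/3):145/16):89/16,(F:97/8,G:-33/8):147/16):133/32,T:133/32)
total length: 1117/16

B,K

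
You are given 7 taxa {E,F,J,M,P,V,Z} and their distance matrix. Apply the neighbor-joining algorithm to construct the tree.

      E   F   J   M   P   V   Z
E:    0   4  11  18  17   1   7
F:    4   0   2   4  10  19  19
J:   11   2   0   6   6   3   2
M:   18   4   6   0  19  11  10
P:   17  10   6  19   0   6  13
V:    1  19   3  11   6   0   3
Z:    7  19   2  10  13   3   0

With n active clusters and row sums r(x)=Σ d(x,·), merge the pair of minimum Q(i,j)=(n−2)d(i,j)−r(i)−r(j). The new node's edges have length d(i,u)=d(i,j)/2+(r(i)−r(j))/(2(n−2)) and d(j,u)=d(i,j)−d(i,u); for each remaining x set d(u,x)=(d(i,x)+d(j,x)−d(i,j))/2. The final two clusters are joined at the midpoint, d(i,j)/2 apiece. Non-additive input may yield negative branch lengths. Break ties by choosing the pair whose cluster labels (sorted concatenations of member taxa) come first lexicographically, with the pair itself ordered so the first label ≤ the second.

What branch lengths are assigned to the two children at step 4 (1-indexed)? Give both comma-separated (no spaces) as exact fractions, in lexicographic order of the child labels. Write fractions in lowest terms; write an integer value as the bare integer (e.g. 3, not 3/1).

1. join F+M (d=4, Q=-106) ⇒ FM; edges |F|=1, |M|=3
  updated: d(E,FM)=9, d(FM,J)=2, d(FM,P)=25/2, d(FM,V)=13, d(FM,Z)=25/2
2. join E+V (d=1, Q=-67) ⇒ EV; edges |E|=23/8, |V|=-15/8
  updated: d(EV,FM)=21/2, d(EV,J)=13/2, d(EV,P)=11, d(EV,Z)=9/2
3. join EV+Z (d=9/2, Q=-51) ⇒ EVZ; edges |EV|=7/3, |Z|=13/6
  updated: d(EVZ,FM)=37/4, d(EVZ,J)=2, d(EVZ,P)=39/4
4. join EVZ+P (d=39/4, Q=-119/4) ⇒ EPVZ; edges |EVZ|=49/16, |P|=107/16
  updated: d(EPVZ,FM)=6, d(EPVZ,J)=-7/8
5. join EPVZ+FM (d=6, Q=-57/8) ⇒ EFMPVZ; edges |EPVZ|=25/16, |FM|=71/16
  updated: d(EFMPVZ,J)=-39/16
6. join EFMPVZ+J (d=-39/16) ⇒ EFJMPVZ; edges |EFMPVZ|=-39/32, |J|=-39/32
final tree: (((((E:23/8,V:-15/8):7/3,Z:13/6):49/16,P:107/16):25/16,(F:1,M:3):71/16):-39/32,J:-39/32)
total length: 365/16

49/16,107/16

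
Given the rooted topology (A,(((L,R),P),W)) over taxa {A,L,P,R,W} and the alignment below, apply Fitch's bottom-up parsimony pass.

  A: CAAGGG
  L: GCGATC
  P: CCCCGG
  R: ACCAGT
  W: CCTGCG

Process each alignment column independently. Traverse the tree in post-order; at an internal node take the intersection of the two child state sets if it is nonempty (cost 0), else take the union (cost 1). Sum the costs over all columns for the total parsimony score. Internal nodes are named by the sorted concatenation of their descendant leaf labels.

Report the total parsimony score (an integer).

12

LR@0: {G} ∪ {A} = {A,G} (union, +1)
LPR@0: {A,G} ∪ {C} = {A,C,G} (union, +1)
LPRW@0: {A,C,G} ∩ {C} = {C} (intersection, +0)
ALPRW@0: {C} ∩ {C} = {C} (intersection, +0)
LR@1: {C} ∩ {C} = {C} (intersection, +0)
LPR@1: {C} ∩ {C} = {C} (intersection, +0)
LPRW@1: {C} ∩ {C} = {C} (intersection, +0)
ALPRW@1: {A} ∪ {C} = {A,C} (union, +1)
LR@2: {G} ∪ {C} = {C,G} (union, +1)
LPR@2: {C,G} ∩ {C} = {C} (intersection, +0)
LPRW@2: {C} ∪ {T} = {C,T} (union, +1)
ALPRW@2: {A} ∪ {C,T} = {A,C,T} (union, +1)
LR@3: {A} ∩ {A} = {A} (intersection, +0)
LPR@3: {A} ∪ {C} = {A,C} (union, +1)
LPRW@3: {A,C} ∪ {G} = {A,C,G} (union, +1)
ALPRW@3: {G} ∩ {A,C,G} = {G} (intersection, +0)
LR@4: {T} ∪ {G} = {G,T} (union, +1)
LPR@4: {G,T} ∩ {G} = {G} (intersection, +0)
LPRW@4: {G} ∪ {C} = {C,G} (union, +1)
ALPRW@4: {G} ∩ {C,G} = {G} (intersection, +0)
LR@5: {C} ∪ {T} = {C,T} (union, +1)
LPR@5: {C,T} ∪ {G} = {C,G,T} (union, +1)
LPRW@5: {C,G,T} ∩ {G} = {G} (intersection, +0)
ALPRW@5: {G} ∩ {G} = {G} (intersection, +0)
per-site changes: [2, 1, 3, 2, 2, 2]; total = 12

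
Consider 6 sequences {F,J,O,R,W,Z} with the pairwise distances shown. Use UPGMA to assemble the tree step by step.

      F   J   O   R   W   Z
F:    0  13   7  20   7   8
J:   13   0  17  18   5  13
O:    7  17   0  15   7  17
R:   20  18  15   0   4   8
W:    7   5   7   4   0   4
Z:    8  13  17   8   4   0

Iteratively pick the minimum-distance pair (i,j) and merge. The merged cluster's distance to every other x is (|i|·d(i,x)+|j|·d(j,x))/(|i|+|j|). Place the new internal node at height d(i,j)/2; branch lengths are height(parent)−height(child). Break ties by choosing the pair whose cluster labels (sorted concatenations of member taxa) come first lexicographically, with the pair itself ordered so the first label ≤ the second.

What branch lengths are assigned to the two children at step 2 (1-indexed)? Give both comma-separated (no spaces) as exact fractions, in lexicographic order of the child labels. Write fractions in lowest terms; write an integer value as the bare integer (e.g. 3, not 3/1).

1,3

1. join R+W (d=4) ⇒ RW; edges |R|=2, |W|=2
  updated: d(F,RW)=27/2, d(J,RW)=23/2, d(O,RW)=11, d(RW,Z)=6
2. join RW+Z (d=6) ⇒ RWZ; edges |RW|=1, |Z|=3
  updated: d(F,RWZ)=35/3, d(J,RWZ)=12, d(O,RWZ)=13
3. join F+O (d=7) ⇒ FO; edges |F|=7/2, |O|=7/2
  updated: d(FO,J)=15, d(FO,RWZ)=37/3
4. join J+RWZ (d=12) ⇒ JRWZ; edges |J|=6, |RWZ|=3
  updated: d(FO,JRWZ)=13
5. join FO+JRWZ (d=13) ⇒ FJORWZ; edges |FO|=3, |JRWZ|=1/2
final tree: ((F:7/2,O:7/2):3,(J:6,((R:2,W:2):1,Z:3):3):1/2)
total length: 55/2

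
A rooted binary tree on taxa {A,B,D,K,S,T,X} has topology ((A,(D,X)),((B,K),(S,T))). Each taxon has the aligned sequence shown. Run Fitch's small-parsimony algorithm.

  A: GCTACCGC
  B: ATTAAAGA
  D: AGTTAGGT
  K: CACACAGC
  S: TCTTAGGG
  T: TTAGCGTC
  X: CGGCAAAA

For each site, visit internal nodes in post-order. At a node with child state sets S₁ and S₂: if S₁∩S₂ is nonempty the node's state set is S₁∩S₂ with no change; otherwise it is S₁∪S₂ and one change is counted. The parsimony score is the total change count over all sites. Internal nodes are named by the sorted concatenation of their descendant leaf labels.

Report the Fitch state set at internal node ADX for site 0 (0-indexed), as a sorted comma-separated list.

[col 0] DX: children D:{A}, X:{C} ∪→ {A,C}; cost 1
[col 0] ADX: children A:{G}, DX:{A,C} ∪→ {A,C,G}; cost 1
[col 0] BK: children B:{A}, K:{C} ∪→ {A,C}; cost 1
[col 0] ST: children S:{T}, T:{T} ∩→ {T}; cost 0
[col 0] BKST: children BK:{A,C}, ST:{T} ∪→ {A,C,T}; cost 1
[col 0] ABDKSTX: children ADX:{A,C,G}, BKST:{A,C,T} ∩→ {A,C}; cost 0
[col 1] DX: children D:{G}, X:{G} ∩→ {G}; cost 0
[col 1] ADX: children A:{C}, DX:{G} ∪→ {C,G}; cost 1
[col 1] BK: children B:{T}, K:{A} ∪→ {A,T}; cost 1
[col 1] ST: children S:{C}, T:{T} ∪→ {C,T}; cost 1
[col 1] BKST: children BK:{A,T}, ST:{C,T} ∩→ {T}; cost 0
[col 1] ABDKSTX: children ADX:{C,G}, BKST:{T} ∪→ {C,G,T}; cost 1
[col 2] DX: children D:{T}, X:{G} ∪→ {G,T}; cost 1
[col 2] ADX: children A:{T}, DX:{G,T} ∩→ {T}; cost 0
[col 2] BK: children B:{T}, K:{C} ∪→ {C,T}; cost 1
[col 2] ST: children S:{T}, T:{A} ∪→ {A,T}; cost 1
[col 2] BKST: children BK:{C,T}, ST:{A,T} ∩→ {T}; cost 0
[col 2] ABDKSTX: children ADX:{T}, BKST:{T} ∩→ {T}; cost 0
[col 3] DX: children D:{T}, X:{C} ∪→ {C,T}; cost 1
[col 3] ADX: children A:{A}, DX:{C,T} ∪→ {A,C,T}; cost 1
[col 3] BK: children B:{A}, K:{A} ∩→ {A}; cost 0
[col 3] ST: children S:{T}, T:{G} ∪→ {G,T}; cost 1
[col 3] BKST: children BK:{A}, ST:{G,T} ∪→ {A,G,T}; cost 1
[col 3] ABDKSTX: children ADX:{A,C,T}, BKST:{A,G,T} ∩→ {A,T}; cost 0
[col 4] DX: children D:{A}, X:{A} ∩→ {A}; cost 0
[col 4] ADX: children A:{C}, DX:{A} ∪→ {A,C}; cost 1
[col 4] BK: children B:{A}, K:{C} ∪→ {A,C}; cost 1
[col 4] ST: children S:{A}, T:{C} ∪→ {A,C}; cost 1
[col 4] BKST: children BK:{A,C}, ST:{A,C} ∩→ {A,C}; cost 0
[col 4] ABDKSTX: children ADX:{A,C}, BKST:{A,C} ∩→ {A,C}; cost 0
[col 5] DX: children D:{G}, X:{A} ∪→ {A,G}; cost 1
[col 5] ADX: children A:{C}, DX:{A,G} ∪→ {A,C,G}; cost 1
[col 5] BK: children B:{A}, K:{A} ∩→ {A}; cost 0
[col 5] ST: children S:{G}, T:{G} ∩→ {G}; cost 0
[col 5] BKST: children BK:{A}, ST:{G} ∪→ {A,G}; cost 1
[col 5] ABDKSTX: children ADX:{A,C,G}, BKST:{A,G} ∩→ {A,G}; cost 0
[col 6] DX: children D:{G}, X:{A} ∪→ {A,G}; cost 1
[col 6] ADX: children A:{G}, DX:{A,G} ∩→ {G}; cost 0
[col 6] BK: children B:{G}, K:{G} ∩→ {G}; cost 0
[col 6] ST: children S:{G}, T:{T} ∪→ {G,T}; cost 1
[col 6] BKST: children BK:{G}, ST:{G,T} ∩→ {G}; cost 0
[col 6] ABDKSTX: children ADX:{G}, BKST:{G} ∩→ {G}; cost 0
[col 7] DX: children D:{T}, X:{A} ∪→ {A,T}; cost 1
[col 7] ADX: children A:{C}, DX:{A,T} ∪→ {A,C,T}; cost 1
[col 7] BK: children B:{A}, K:{C} ∪→ {A,C}; cost 1
[col 7] ST: children S:{G}, T:{C} ∪→ {C,G}; cost 1
[col 7] BKST: children BK:{A,C}, ST:{C,G} ∩→ {C}; cost 0
[col 7] ABDKSTX: children ADX:{A,C,T}, BKST:{C} ∩→ {C}; cost 0
per-site changes: [4, 4, 3, 4, 3, 3, 2, 4]; total = 27

A,C,G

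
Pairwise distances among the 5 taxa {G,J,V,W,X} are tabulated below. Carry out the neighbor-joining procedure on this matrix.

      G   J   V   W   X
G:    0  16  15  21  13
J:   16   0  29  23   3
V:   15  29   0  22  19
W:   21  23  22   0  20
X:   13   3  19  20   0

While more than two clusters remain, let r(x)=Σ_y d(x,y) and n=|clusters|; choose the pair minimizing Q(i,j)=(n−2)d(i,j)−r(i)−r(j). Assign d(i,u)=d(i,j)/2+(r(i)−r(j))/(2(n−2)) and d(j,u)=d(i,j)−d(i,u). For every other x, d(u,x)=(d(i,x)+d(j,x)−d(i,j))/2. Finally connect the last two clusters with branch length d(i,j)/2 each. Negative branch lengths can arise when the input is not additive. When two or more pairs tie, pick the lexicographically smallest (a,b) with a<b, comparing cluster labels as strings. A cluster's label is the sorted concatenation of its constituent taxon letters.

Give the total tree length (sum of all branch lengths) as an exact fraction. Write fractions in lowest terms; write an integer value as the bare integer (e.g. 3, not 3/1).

321/8

1. join J+X (d=3, Q=-117) ⇒ JX; edges |J|=25/6, |X|=-7/6
  updated: d(G,JX)=13, d(JX,V)=45/2, d(JX,W)=20
2. join G+JX (d=13, Q=-157/2) ⇒ GJX; edges |G|=39/8, |JX|=65/8
  updated: d(GJX,V)=49/4, d(GJX,W)=14
3. join GJX+V (d=49/4, Q=-193/4) ⇒ GJVX; edges |GJX|=17/8, |V|=81/8
  updated: d(GJVX,W)=95/8
4. join GJVX+W (d=95/8) ⇒ GJVWX; edges |GJVX|=95/16, |W|=95/16
final tree: (((G:39/8,(J:25/6,X:-7/6):65/8):17/8,V:81/8):95/16,W:95/16)
total length: 321/8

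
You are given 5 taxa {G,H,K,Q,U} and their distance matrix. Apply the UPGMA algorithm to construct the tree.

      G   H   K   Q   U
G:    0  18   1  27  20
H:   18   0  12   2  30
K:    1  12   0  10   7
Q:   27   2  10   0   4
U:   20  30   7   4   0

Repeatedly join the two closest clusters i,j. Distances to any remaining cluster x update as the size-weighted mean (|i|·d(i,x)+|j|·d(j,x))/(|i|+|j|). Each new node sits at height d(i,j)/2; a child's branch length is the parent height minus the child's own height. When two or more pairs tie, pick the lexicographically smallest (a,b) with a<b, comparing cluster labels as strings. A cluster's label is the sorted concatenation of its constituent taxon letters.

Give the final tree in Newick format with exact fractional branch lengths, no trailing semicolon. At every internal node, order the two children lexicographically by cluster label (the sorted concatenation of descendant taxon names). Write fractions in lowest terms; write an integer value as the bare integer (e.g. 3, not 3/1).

iteration 1: select G,K (d=1); attach at lengths (1/2, 1/2); label the merged cluster GK
  updated: d(GK,H)=15, d(GK,Q)=37/2, d(GK,U)=27/2
iteration 2: select H,Q (d=2); attach at lengths (1, 1); label the merged cluster HQ
  updated: d(GK,HQ)=67/4, d(HQ,U)=17
iteration 3: select GK,U (d=27/2); attach at lengths (25/4, 27/4); label the merged cluster GKU
  updated: d(GKU,HQ)=101/6
iteration 4: select GKU,HQ (d=101/6); attach at lengths (5/3, 89/12); label the merged cluster GHKQU
final tree: (((G:1/2,K:1/2):25/4,U:27/4):5/3,(H:1,Q:1):89/12)
total length: 301/12

(((G:1/2,K:1/2):25/4,U:27/4):5/3,(H:1,Q:1):89/12)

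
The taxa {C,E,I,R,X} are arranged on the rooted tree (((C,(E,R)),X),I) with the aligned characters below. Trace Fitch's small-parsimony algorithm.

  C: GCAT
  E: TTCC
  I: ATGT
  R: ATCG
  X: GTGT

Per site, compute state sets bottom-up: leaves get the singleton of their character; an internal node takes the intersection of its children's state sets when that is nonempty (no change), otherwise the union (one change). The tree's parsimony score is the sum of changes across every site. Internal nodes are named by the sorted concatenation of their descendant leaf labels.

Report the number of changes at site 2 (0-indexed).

2

site 0, node ER: E={T} ∪ R={A} → {A,T} (+1)
site 0, node CER: C={G} ∪ ER={A,T} → {A,G,T} (+1)
site 0, node CERX: CER={A,G,T} ∩ X={G} → {G} (+0)
site 0, node CEIRX: CERX={G} ∪ I={A} → {A,G} (+1)
site 1, node ER: E={T} ∩ R={T} → {T} (+0)
site 1, node CER: C={C} ∪ ER={T} → {C,T} (+1)
site 1, node CERX: CER={C,T} ∩ X={T} → {T} (+0)
site 1, node CEIRX: CERX={T} ∩ I={T} → {T} (+0)
site 2, node ER: E={C} ∩ R={C} → {C} (+0)
site 2, node CER: C={A} ∪ ER={C} → {A,C} (+1)
site 2, node CERX: CER={A,C} ∪ X={G} → {A,C,G} (+1)
site 2, node CEIRX: CERX={A,C,G} ∩ I={G} → {G} (+0)
site 3, node ER: E={C} ∪ R={G} → {C,G} (+1)
site 3, node CER: C={T} ∪ ER={C,G} → {C,G,T} (+1)
site 3, node CERX: CER={C,G,T} ∩ X={T} → {T} (+0)
site 3, node CEIRX: CERX={T} ∩ I={T} → {T} (+0)
per-site changes: [3, 1, 2, 2]; total = 8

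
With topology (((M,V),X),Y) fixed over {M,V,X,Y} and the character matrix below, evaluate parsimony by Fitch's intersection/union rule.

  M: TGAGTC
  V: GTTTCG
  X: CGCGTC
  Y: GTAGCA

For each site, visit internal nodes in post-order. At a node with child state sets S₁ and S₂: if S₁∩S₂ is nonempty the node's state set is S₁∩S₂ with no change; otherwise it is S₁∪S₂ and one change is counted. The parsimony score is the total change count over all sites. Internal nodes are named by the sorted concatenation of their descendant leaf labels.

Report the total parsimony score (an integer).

11

MV@0: {T} ∪ {G} = {G,T} (union, +1)
MVX@0: {G,T} ∪ {C} = {C,G,T} (union, +1)
MVXY@0: {C,G,T} ∩ {G} = {G} (intersection, +0)
MV@1: {G} ∪ {T} = {G,T} (union, +1)
MVX@1: {G,T} ∩ {G} = {G} (intersection, +0)
MVXY@1: {G} ∪ {T} = {G,T} (union, +1)
MV@2: {A} ∪ {T} = {A,T} (union, +1)
MVX@2: {A,T} ∪ {C} = {A,C,T} (union, +1)
MVXY@2: {A,C,T} ∩ {A} = {A} (intersection, +0)
MV@3: {G} ∪ {T} = {G,T} (union, +1)
MVX@3: {G,T} ∩ {G} = {G} (intersection, +0)
MVXY@3: {G} ∩ {G} = {G} (intersection, +0)
MV@4: {T} ∪ {C} = {C,T} (union, +1)
MVX@4: {C,T} ∩ {T} = {T} (intersection, +0)
MVXY@4: {T} ∪ {C} = {C,T} (union, +1)
MV@5: {C} ∪ {G} = {C,G} (union, +1)
MVX@5: {C,G} ∩ {C} = {C} (intersection, +0)
MVXY@5: {C} ∪ {A} = {A,C} (union, +1)
per-site changes: [2, 2, 2, 1, 2, 2]; total = 11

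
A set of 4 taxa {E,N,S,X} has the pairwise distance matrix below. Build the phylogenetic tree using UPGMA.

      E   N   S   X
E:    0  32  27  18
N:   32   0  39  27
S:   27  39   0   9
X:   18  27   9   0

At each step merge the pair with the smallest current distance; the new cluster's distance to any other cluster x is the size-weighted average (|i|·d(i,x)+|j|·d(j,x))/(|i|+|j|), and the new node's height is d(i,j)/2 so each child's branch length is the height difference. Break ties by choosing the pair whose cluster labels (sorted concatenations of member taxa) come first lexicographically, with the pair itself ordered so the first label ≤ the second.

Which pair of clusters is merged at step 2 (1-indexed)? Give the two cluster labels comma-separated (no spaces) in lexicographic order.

step 1: merge (S,X) at d=9; branch lengths S→9/2, X→9/2; new cluster SX
  updated: d(E,SX)=45/2, d(N,SX)=33
step 2: merge (E,SX) at d=45/2; branch lengths E→45/4, SX→27/4; new cluster ESX
  updated: d(ESX,N)=98/3
step 3: merge (ESX,N) at d=98/3; branch lengths ESX→61/12, N→49/3; new cluster ENSX
final tree: ((E:45/4,(S:9/2,X:9/2):27/4):61/12,N:49/3)
total length: 581/12

E,SX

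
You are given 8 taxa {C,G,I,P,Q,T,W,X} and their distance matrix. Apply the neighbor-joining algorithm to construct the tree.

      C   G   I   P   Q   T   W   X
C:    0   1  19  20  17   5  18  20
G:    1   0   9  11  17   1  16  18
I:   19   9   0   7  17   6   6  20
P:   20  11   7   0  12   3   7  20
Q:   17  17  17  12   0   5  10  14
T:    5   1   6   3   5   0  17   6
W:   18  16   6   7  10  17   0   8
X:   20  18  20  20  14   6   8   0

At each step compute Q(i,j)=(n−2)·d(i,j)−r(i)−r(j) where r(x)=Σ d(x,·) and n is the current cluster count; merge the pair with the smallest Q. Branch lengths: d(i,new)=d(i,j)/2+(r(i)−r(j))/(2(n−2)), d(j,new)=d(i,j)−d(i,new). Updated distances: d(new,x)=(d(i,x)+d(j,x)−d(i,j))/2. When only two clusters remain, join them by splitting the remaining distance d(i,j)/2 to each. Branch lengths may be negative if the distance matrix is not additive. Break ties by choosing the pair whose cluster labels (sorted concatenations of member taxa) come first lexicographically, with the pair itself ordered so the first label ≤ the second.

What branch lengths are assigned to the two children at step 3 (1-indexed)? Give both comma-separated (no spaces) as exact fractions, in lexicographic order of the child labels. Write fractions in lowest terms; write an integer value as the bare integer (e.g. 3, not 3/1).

1. join C+G (d=1, Q=-167) ⇒ CG; edges |C|=11/4, |G|=-7/4
  updated: d(CG,I)=27/2, d(CG,P)=15, d(CG,Q)=33/2, d(CG,T)=5/2, d(CG,W)=33/2, d(CG,X)=37/2
2. join W+X (d=8, Q=-111) ⇒ WX; edges |W|=9/5, |X|=31/5
  updated: d(CG,WX)=27/2, d(I,WX)=9, d(P,WX)=19/2, d(Q,WX)=8, d(T,WX)=15/2
3. join CG+T (d=5/2, Q=-75) ⇒ CGT; edges |CG|=47/8, |T|=-27/8
  updated: d(CGT,I)=17/2, d(CGT,P)=31/4, d(CGT,Q)=19/2, d(CGT,WX)=37/4
4. join Q+WX (d=8, Q=-233/4) ⇒ QWX; edges |Q|=139/24, |WX|=53/24
  updated: d(CGT,QWX)=43/8, d(I,QWX)=9, d(P,QWX)=27/4
5. join CGT+QWX (d=43/8, Q=-32) ⇒ CGQTWX; edges |CGT|=45/16, |QWX|=41/16
  updated: d(CGQTWX,I)=97/16, d(CGQTWX,P)=73/16
6. join CGQTWX+I (d=97/16, Q=-141/8) ⇒ CGIQTWX; edges |CGQTWX|=29/16, |I|=17/4
  updated: d(CGIQTWX,P)=11/4
7. join CGIQTWX+P (d=11/4) ⇒ CGIPQTWX; edges |CGIQTWX|=11/8, |P|=11/8
final tree: (((((C:11/4,G:-7/4):47/8,T:-27/8):45/16,(Q:139/24,(W:9/5,X:31/5):53/24):41/16):29/16,I:17/4):11/8,P:11/8)
total length: 539/16

47/8,-27/8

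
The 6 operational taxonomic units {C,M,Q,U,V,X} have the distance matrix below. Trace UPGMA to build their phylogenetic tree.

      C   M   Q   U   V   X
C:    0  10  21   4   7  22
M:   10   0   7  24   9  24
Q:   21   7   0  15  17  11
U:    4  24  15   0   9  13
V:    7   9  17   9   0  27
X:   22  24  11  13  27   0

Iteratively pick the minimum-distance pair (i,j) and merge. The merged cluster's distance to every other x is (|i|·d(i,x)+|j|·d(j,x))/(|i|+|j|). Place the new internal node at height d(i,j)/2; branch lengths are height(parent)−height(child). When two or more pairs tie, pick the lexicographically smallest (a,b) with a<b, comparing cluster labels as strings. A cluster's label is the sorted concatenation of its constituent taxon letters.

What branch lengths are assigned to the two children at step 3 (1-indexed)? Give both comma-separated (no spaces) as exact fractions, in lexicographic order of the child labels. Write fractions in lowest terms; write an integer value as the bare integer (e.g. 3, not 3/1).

iteration 1: select C,U (d=4); attach at lengths (2, 2); label the merged cluster CU
  updated: d(CU,M)=17, d(CU,Q)=18, d(CU,V)=8, d(CU,X)=35/2
iteration 2: select M,Q (d=7); attach at lengths (7/2, 7/2); label the merged cluster MQ
  updated: d(CU,MQ)=35/2, d(MQ,V)=13, d(MQ,X)=35/2
iteration 3: select CU,V (d=8); attach at lengths (2, 4); label the merged cluster CUV
  updated: d(CUV,MQ)=16, d(CUV,X)=62/3
iteration 4: select CUV,MQ (d=16); attach at lengths (4, 9/2); label the merged cluster CMQUV
  updated: d(CMQUV,X)=97/5
iteration 5: select CMQUV,X (d=97/5); attach at lengths (17/10, 97/10); label the merged cluster CMQUVX
final tree: ((((C:2,U:2):2,V:4):4,(M:7/2,Q:7/2):9/2):17/10,X:97/10)
total length: 369/10

2,4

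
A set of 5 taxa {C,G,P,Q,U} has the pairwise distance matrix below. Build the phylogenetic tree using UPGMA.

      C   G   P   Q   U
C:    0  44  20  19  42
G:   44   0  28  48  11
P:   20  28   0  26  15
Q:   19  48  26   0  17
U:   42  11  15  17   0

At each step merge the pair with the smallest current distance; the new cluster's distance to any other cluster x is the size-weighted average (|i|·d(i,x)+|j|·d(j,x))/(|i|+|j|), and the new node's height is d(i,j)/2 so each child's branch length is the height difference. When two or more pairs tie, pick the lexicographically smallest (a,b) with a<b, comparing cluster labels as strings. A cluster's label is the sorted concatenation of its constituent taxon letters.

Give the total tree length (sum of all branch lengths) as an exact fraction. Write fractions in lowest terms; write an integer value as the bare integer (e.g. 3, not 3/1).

1. join G+U (d=11) ⇒ GU; edges |G|=11/2, |U|=11/2
  updated: d(C,GU)=43, d(GU,P)=43/2, d(GU,Q)=65/2
2. join C+Q (d=19) ⇒ CQ; edges |C|=19/2, |Q|=19/2
  updated: d(CQ,GU)=151/4, d(CQ,P)=23
3. join GU+P (d=43/2) ⇒ GPU; edges |GU|=21/4, |P|=43/4
  updated: d(CQ,GPU)=197/6
4. join CQ+GPU (d=197/6) ⇒ CGPQU; edges |CQ|=83/12, |GPU|=17/3
final tree: ((C:19/2,Q:19/2):83/12,((G:11/2,U:11/2):21/4,P:43/4):17/3)
total length: 703/12

703/12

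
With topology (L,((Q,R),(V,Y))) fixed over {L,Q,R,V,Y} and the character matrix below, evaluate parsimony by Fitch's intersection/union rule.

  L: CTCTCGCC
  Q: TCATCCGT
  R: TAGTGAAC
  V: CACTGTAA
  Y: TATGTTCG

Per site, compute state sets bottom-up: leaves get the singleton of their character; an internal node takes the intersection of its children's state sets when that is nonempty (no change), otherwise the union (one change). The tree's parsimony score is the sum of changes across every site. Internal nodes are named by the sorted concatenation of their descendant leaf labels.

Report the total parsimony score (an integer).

QR@0: {T} ∩ {T} = {T} (intersection, +0)
VY@0: {C} ∪ {T} = {C,T} (union, +1)
QRVY@0: {T} ∩ {C,T} = {T} (intersection, +0)
LQRVY@0: {C} ∪ {T} = {C,T} (union, +1)
QR@1: {C} ∪ {A} = {A,C} (union, +1)
VY@1: {A} ∩ {A} = {A} (intersection, +0)
QRVY@1: {A,C} ∩ {A} = {A} (intersection, +0)
LQRVY@1: {T} ∪ {A} = {A,T} (union, +1)
QR@2: {A} ∪ {G} = {A,G} (union, +1)
VY@2: {C} ∪ {T} = {C,T} (union, +1)
QRVY@2: {A,G} ∪ {C,T} = {A,C,G,T} (union, +1)
LQRVY@2: {C} ∩ {A,C,G,T} = {C} (intersection, +0)
QR@3: {T} ∩ {T} = {T} (intersection, +0)
VY@3: {T} ∪ {G} = {G,T} (union, +1)
QRVY@3: {T} ∩ {G,T} = {T} (intersection, +0)
LQRVY@3: {T} ∩ {T} = {T} (intersection, +0)
QR@4: {C} ∪ {G} = {C,G} (union, +1)
VY@4: {G} ∪ {T} = {G,T} (union, +1)
QRVY@4: {C,G} ∩ {G,T} = {G} (intersection, +0)
LQRVY@4: {C} ∪ {G} = {C,G} (union, +1)
QR@5: {C} ∪ {A} = {A,C} (union, +1)
VY@5: {T} ∩ {T} = {T} (intersection, +0)
QRVY@5: {A,C} ∪ {T} = {A,C,T} (union, +1)
LQRVY@5: {G} ∪ {A,C,T} = {A,C,G,T} (union, +1)
QR@6: {G} ∪ {A} = {A,G} (union, +1)
VY@6: {A} ∪ {C} = {A,C} (union, +1)
QRVY@6: {A,G} ∩ {A,C} = {A} (intersection, +0)
LQRVY@6: {C} ∪ {A} = {A,C} (union, +1)
QR@7: {T} ∪ {C} = {C,T} (union, +1)
VY@7: {A} ∪ {G} = {A,G} (union, +1)
QRVY@7: {C,T} ∪ {A,G} = {A,C,G,T} (union, +1)
LQRVY@7: {C} ∩ {A,C,G,T} = {C} (intersection, +0)
per-site changes: [2, 2, 3, 1, 3, 3, 3, 3]; total = 20

20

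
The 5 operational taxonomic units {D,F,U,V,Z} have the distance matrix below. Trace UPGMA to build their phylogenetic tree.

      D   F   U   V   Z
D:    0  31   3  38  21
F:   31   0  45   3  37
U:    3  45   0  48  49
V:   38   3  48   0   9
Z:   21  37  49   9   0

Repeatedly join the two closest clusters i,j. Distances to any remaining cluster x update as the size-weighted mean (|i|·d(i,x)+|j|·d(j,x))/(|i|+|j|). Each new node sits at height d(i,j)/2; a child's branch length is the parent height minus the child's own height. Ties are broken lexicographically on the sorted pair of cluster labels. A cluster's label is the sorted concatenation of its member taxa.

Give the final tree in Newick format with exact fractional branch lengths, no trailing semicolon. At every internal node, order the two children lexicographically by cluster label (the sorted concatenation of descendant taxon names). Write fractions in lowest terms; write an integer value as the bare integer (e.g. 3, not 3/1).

1. join D+U (d=3) ⇒ DU; edges |D|=3/2, |U|=3/2
  updated: d(DU,F)=38, d(DU,V)=43, d(DU,Z)=35
2. join F+V (d=3) ⇒ FV; edges |F|=3/2, |V|=3/2
  updated: d(DU,FV)=81/2, d(FV,Z)=23
3. join FV+Z (d=23) ⇒ FVZ; edges |FV|=10, |Z|=23/2
  updated: d(DU,FVZ)=116/3
4. join DU+FVZ (d=116/3) ⇒ DFUVZ; edges |DU|=107/6, |FVZ|=47/6
final tree: ((D:3/2,U:3/2):107/6,((F:3/2,V:3/2):10,Z:23/2):47/6)
total length: 319/6

((D:3/2,U:3/2):107/6,((F:3/2,V:3/2):10,Z:23/2):47/6)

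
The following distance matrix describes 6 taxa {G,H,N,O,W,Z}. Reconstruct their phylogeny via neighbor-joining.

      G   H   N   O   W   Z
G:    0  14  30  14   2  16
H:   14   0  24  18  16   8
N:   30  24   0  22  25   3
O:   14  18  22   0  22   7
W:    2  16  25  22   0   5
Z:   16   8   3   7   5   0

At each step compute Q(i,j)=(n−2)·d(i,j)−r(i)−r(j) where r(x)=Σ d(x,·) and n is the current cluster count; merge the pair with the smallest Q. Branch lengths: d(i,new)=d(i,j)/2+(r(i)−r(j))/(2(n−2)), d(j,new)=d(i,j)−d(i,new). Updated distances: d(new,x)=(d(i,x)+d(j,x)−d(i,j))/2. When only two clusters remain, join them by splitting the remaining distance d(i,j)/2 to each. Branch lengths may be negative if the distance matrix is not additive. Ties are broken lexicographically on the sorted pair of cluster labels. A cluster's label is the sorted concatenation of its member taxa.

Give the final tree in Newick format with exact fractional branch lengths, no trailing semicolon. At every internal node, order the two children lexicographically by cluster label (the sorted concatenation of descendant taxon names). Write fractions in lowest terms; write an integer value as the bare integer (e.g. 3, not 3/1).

((((G:7/4,W:1/4):29/4,H:27/4):3,(N:19/2,Z:-13/2):11/2):15/4,O:15/4)

step 1: merge (G,W) at d=2, Q=-138; branch lengths G→7/4, W→1/4; new cluster GW
  updated: d(GW,H)=14, d(GW,N)=53/2, d(GW,O)=17, d(GW,Z)=19/2
step 2: merge (N,Z) at d=3, Q=-94; branch lengths N→19/2, Z→-13/2; new cluster NZ
  updated: d(GW,NZ)=33/2, d(H,NZ)=29/2, d(NZ,O)=13
step 3: merge (GW,H) at d=14, Q=-66; branch lengths GW→29/4, H→27/4; new cluster GHW
  updated: d(GHW,NZ)=17/2, d(GHW,O)=21/2
step 4: merge (GHW,NZ) at d=17/2, Q=-32; branch lengths GHW→3, NZ→11/2; new cluster GHNWZ
  updated: d(GHNWZ,O)=15/2
step 5: merge (GHNWZ,O) at d=15/2; branch lengths GHNWZ→15/4, O→15/4; new cluster GHNOWZ
final tree: ((((G:7/4,W:1/4):29/4,H:27/4):3,(N:19/2,Z:-13/2):11/2):15/4,O:15/4)
total length: 35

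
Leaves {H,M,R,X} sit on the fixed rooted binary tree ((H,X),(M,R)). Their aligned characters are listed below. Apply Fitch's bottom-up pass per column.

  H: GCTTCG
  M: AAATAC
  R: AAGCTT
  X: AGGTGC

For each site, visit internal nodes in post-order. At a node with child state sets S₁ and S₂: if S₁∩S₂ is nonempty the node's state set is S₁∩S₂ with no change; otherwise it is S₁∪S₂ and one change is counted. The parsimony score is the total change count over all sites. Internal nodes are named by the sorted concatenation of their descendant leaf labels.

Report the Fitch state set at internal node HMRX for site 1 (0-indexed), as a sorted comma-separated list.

HX@0: {G} ∪ {A} = {A,G} (union, +1)
MR@0: {A} ∩ {A} = {A} (intersection, +0)
HMRX@0: {A,G} ∩ {A} = {A} (intersection, +0)
HX@1: {C} ∪ {G} = {C,G} (union, +1)
MR@1: {A} ∩ {A} = {A} (intersection, +0)
HMRX@1: {C,G} ∪ {A} = {A,C,G} (union, +1)
HX@2: {T} ∪ {G} = {G,T} (union, +1)
MR@2: {A} ∪ {G} = {A,G} (union, +1)
HMRX@2: {G,T} ∩ {A,G} = {G} (intersection, +0)
HX@3: {T} ∩ {T} = {T} (intersection, +0)
MR@3: {T} ∪ {C} = {C,T} (union, +1)
HMRX@3: {T} ∩ {C,T} = {T} (intersection, +0)
HX@4: {C} ∪ {G} = {C,G} (union, +1)
MR@4: {A} ∪ {T} = {A,T} (union, +1)
HMRX@4: {C,G} ∪ {A,T} = {A,C,G,T} (union, +1)
HX@5: {G} ∪ {C} = {C,G} (union, +1)
MR@5: {C} ∪ {T} = {C,T} (union, +1)
HMRX@5: {C,G} ∩ {C,T} = {C} (intersection, +0)
per-site changes: [1, 2, 2, 1, 3, 2]; total = 11

A,C,G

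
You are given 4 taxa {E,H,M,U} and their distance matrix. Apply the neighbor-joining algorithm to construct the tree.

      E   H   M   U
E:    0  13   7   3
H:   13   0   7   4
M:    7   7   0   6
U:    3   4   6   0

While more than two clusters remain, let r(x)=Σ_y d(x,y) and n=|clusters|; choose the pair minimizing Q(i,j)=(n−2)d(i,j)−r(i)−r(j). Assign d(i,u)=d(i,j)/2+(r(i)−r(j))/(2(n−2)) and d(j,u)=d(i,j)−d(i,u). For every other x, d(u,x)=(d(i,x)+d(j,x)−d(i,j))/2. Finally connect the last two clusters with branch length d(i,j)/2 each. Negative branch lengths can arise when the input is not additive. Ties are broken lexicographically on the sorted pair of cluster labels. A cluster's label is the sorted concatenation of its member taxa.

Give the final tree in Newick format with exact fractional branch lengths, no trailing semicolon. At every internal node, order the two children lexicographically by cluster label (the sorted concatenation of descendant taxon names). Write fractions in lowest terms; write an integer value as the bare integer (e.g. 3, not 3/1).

(((E:4,U:-1):5/2,H:9/2):5/4,M:5/4)

step 1: merge (E,U) at d=3, Q=-30; branch lengths E→4, U→-1; new cluster EU
  updated: d(EU,H)=7, d(EU,M)=5
step 2: merge (EU,H) at d=7, Q=-19; branch lengths EU→5/2, H→9/2; new cluster EHU
  updated: d(EHU,M)=5/2
step 3: merge (EHU,M) at d=5/2; branch lengths EHU→5/4, M→5/4; new cluster EHMU
final tree: (((E:4,U:-1):5/2,H:9/2):5/4,M:5/4)
total length: 25/2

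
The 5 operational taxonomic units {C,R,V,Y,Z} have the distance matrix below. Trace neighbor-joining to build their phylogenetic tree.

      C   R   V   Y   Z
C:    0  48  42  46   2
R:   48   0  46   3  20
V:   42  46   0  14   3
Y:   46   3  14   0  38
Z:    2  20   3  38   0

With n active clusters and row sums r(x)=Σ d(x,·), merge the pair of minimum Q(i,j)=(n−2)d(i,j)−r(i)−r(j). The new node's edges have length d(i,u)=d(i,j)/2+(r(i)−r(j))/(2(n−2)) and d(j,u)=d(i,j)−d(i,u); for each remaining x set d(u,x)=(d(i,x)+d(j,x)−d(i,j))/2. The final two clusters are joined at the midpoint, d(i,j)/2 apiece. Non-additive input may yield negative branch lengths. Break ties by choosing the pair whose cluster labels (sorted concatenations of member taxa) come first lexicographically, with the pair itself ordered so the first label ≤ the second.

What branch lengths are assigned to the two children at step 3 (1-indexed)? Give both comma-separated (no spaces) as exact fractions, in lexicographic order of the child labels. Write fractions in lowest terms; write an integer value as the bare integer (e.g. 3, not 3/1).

step 1: merge (R,Y) at d=3, Q=-209; branch lengths R→25/6, Y→-7/6; new cluster RY
  updated: d(C,RY)=91/2, d(RY,V)=57/2, d(RY,Z)=55/2
step 2: merge (C,Z) at d=2, Q=-118; branch lengths C→61/4, Z→-53/4; new cluster CZ
  updated: d(CZ,RY)=71/2, d(CZ,V)=43/2
step 3: merge (CZ,RY) at d=71/2, Q=-171/2; branch lengths CZ→57/4, RY→85/4; new cluster CRYZ
  updated: d(CRYZ,V)=29/4
step 4: merge (CRYZ,V) at d=29/4; branch lengths CRYZ→29/8, V→29/8; new cluster CRVYZ
final tree: (((C:61/4,Z:-53/4):57/4,(R:25/6,Y:-7/6):85/4):29/8,V:29/8)
total length: 191/4

57/4,85/4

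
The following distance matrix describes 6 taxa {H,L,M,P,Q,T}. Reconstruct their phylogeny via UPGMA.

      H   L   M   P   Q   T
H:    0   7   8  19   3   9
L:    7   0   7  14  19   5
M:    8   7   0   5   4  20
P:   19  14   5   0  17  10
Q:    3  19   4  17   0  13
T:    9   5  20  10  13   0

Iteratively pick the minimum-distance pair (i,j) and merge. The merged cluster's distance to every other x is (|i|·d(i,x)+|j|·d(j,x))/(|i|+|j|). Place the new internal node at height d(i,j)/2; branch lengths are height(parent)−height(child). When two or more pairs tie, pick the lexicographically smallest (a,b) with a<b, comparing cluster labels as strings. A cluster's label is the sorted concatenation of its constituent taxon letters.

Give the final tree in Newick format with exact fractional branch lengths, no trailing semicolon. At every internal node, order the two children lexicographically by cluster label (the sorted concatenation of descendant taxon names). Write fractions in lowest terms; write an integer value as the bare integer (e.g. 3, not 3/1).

iteration 1: select H,Q (d=3); attach at lengths (3/2, 3/2); label the merged cluster HQ
  updated: d(HQ,L)=13, d(HQ,M)=6, d(HQ,P)=18, d(HQ,T)=11
iteration 2: select L,T (d=5); attach at lengths (5/2, 5/2); label the merged cluster LT
  updated: d(HQ,LT)=12, d(LT,M)=27/2, d(LT,P)=12
iteration 3: select M,P (d=5); attach at lengths (5/2, 5/2); label the merged cluster MP
  updated: d(HQ,MP)=12, d(LT,MP)=51/4
iteration 4: select HQ,LT (d=12); attach at lengths (9/2, 7/2); label the merged cluster HLQT
  updated: d(HLQT,MP)=99/8
iteration 5: select HLQT,MP (d=99/8); attach at lengths (3/16, 59/16); label the merged cluster HLMPQT
final tree: (((H:3/2,Q:3/2):9/2,(L:5/2,T:5/2):7/2):3/16,(M:5/2,P:5/2):59/16)
total length: 199/8

(((H:3/2,Q:3/2):9/2,(L:5/2,T:5/2):7/2):3/16,(M:5/2,P:5/2):59/16)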